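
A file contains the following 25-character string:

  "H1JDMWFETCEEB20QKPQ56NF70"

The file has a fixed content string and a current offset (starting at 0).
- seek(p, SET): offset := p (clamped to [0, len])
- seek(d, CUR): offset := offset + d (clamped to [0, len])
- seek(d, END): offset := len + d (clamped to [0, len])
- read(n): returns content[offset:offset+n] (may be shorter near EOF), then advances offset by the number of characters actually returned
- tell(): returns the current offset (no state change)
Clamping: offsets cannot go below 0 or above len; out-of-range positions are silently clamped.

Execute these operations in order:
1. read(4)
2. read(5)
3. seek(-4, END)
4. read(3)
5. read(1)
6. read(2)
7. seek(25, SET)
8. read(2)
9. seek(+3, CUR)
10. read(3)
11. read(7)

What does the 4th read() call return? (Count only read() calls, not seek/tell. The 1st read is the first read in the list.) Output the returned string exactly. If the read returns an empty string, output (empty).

Answer: 0

Derivation:
After 1 (read(4)): returned 'H1JD', offset=4
After 2 (read(5)): returned 'MWFET', offset=9
After 3 (seek(-4, END)): offset=21
After 4 (read(3)): returned 'NF7', offset=24
After 5 (read(1)): returned '0', offset=25
After 6 (read(2)): returned '', offset=25
After 7 (seek(25, SET)): offset=25
After 8 (read(2)): returned '', offset=25
After 9 (seek(+3, CUR)): offset=25
After 10 (read(3)): returned '', offset=25
After 11 (read(7)): returned '', offset=25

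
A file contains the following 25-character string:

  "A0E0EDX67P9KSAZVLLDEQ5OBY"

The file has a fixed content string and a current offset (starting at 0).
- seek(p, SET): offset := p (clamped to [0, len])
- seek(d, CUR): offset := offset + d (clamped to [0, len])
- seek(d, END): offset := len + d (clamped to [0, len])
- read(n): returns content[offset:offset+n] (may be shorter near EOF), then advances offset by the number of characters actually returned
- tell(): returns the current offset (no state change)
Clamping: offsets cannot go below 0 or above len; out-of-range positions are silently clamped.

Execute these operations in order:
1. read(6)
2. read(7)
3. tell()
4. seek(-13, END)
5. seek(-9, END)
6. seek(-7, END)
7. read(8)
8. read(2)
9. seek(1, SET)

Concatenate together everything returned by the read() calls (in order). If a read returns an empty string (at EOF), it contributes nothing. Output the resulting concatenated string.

Answer: A0E0EDX67P9KSDEQ5OBY

Derivation:
After 1 (read(6)): returned 'A0E0ED', offset=6
After 2 (read(7)): returned 'X67P9KS', offset=13
After 3 (tell()): offset=13
After 4 (seek(-13, END)): offset=12
After 5 (seek(-9, END)): offset=16
After 6 (seek(-7, END)): offset=18
After 7 (read(8)): returned 'DEQ5OBY', offset=25
After 8 (read(2)): returned '', offset=25
After 9 (seek(1, SET)): offset=1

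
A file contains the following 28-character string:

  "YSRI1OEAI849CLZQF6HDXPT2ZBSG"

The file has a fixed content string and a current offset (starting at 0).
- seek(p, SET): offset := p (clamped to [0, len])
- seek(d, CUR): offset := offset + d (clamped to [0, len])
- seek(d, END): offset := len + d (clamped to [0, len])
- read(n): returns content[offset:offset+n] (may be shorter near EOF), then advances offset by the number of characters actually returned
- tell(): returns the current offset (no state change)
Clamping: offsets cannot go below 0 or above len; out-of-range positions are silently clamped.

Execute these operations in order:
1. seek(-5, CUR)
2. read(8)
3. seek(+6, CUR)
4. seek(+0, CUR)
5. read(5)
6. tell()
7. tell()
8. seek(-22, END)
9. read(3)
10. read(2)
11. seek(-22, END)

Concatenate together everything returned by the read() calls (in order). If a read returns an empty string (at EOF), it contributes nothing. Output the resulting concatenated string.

After 1 (seek(-5, CUR)): offset=0
After 2 (read(8)): returned 'YSRI1OEA', offset=8
After 3 (seek(+6, CUR)): offset=14
After 4 (seek(+0, CUR)): offset=14
After 5 (read(5)): returned 'ZQF6H', offset=19
After 6 (tell()): offset=19
After 7 (tell()): offset=19
After 8 (seek(-22, END)): offset=6
After 9 (read(3)): returned 'EAI', offset=9
After 10 (read(2)): returned '84', offset=11
After 11 (seek(-22, END)): offset=6

Answer: YSRI1OEAZQF6HEAI84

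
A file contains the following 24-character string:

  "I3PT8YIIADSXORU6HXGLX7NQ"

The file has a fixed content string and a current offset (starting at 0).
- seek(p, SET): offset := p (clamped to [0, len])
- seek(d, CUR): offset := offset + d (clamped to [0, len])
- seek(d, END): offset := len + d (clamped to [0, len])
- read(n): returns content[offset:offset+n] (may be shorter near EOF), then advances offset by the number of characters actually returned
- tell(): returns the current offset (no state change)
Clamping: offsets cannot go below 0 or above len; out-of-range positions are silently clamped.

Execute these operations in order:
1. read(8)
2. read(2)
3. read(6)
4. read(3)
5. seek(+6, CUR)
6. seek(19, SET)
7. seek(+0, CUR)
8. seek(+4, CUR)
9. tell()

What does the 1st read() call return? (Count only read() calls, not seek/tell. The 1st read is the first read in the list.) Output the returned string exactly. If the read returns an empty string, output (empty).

Answer: I3PT8YII

Derivation:
After 1 (read(8)): returned 'I3PT8YII', offset=8
After 2 (read(2)): returned 'AD', offset=10
After 3 (read(6)): returned 'SXORU6', offset=16
After 4 (read(3)): returned 'HXG', offset=19
After 5 (seek(+6, CUR)): offset=24
After 6 (seek(19, SET)): offset=19
After 7 (seek(+0, CUR)): offset=19
After 8 (seek(+4, CUR)): offset=23
After 9 (tell()): offset=23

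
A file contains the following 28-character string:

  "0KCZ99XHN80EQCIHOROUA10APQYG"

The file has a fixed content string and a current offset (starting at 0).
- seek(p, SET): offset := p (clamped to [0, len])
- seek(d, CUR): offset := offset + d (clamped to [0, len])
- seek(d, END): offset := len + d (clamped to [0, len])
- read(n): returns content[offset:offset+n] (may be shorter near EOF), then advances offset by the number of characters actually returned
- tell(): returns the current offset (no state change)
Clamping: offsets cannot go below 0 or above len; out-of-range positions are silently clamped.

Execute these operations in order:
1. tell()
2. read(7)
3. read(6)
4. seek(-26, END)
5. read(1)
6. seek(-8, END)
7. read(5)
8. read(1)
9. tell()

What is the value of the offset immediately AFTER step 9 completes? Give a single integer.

Answer: 26

Derivation:
After 1 (tell()): offset=0
After 2 (read(7)): returned '0KCZ99X', offset=7
After 3 (read(6)): returned 'HN80EQ', offset=13
After 4 (seek(-26, END)): offset=2
After 5 (read(1)): returned 'C', offset=3
After 6 (seek(-8, END)): offset=20
After 7 (read(5)): returned 'A10AP', offset=25
After 8 (read(1)): returned 'Q', offset=26
After 9 (tell()): offset=26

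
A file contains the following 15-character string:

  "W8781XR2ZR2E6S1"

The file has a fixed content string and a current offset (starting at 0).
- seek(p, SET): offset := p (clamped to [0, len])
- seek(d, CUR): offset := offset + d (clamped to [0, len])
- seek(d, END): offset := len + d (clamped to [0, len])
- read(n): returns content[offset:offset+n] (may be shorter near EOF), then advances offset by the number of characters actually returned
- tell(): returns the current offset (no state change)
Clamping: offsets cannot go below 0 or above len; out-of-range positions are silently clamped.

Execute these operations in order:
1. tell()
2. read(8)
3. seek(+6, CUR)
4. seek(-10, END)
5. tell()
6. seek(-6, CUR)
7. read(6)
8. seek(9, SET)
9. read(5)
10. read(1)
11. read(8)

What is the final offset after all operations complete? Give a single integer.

After 1 (tell()): offset=0
After 2 (read(8)): returned 'W8781XR2', offset=8
After 3 (seek(+6, CUR)): offset=14
After 4 (seek(-10, END)): offset=5
After 5 (tell()): offset=5
After 6 (seek(-6, CUR)): offset=0
After 7 (read(6)): returned 'W8781X', offset=6
After 8 (seek(9, SET)): offset=9
After 9 (read(5)): returned 'R2E6S', offset=14
After 10 (read(1)): returned '1', offset=15
After 11 (read(8)): returned '', offset=15

Answer: 15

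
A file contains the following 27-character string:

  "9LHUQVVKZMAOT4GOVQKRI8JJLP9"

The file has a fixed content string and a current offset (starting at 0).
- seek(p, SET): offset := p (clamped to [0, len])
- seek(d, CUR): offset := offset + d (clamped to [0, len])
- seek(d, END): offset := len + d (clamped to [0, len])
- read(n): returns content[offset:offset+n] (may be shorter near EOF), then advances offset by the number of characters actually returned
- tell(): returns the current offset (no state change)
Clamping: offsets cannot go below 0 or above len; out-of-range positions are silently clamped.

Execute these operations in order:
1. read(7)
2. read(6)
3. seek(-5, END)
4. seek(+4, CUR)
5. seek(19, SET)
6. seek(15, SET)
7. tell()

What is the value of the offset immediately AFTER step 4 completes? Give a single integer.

After 1 (read(7)): returned '9LHUQVV', offset=7
After 2 (read(6)): returned 'KZMAOT', offset=13
After 3 (seek(-5, END)): offset=22
After 4 (seek(+4, CUR)): offset=26

Answer: 26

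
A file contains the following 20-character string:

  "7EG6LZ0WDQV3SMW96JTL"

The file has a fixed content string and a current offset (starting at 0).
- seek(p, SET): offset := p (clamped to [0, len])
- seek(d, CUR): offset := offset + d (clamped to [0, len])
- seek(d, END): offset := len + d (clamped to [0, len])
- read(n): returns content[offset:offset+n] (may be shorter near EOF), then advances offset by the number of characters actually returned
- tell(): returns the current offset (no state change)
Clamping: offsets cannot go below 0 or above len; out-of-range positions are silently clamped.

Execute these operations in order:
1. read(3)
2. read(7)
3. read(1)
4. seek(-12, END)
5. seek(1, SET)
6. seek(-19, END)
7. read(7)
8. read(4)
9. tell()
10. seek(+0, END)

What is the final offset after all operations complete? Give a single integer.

After 1 (read(3)): returned '7EG', offset=3
After 2 (read(7)): returned '6LZ0WDQ', offset=10
After 3 (read(1)): returned 'V', offset=11
After 4 (seek(-12, END)): offset=8
After 5 (seek(1, SET)): offset=1
After 6 (seek(-19, END)): offset=1
After 7 (read(7)): returned 'EG6LZ0W', offset=8
After 8 (read(4)): returned 'DQV3', offset=12
After 9 (tell()): offset=12
After 10 (seek(+0, END)): offset=20

Answer: 20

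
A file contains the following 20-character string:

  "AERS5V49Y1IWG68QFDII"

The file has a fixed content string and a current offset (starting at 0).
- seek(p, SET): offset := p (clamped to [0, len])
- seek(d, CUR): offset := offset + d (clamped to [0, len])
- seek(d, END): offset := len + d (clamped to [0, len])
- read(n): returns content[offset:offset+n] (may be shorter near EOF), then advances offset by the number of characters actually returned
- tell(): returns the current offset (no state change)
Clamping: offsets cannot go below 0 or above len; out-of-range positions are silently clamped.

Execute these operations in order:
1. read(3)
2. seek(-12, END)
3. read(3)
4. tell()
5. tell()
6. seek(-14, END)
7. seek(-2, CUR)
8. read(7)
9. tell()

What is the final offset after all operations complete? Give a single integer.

After 1 (read(3)): returned 'AER', offset=3
After 2 (seek(-12, END)): offset=8
After 3 (read(3)): returned 'Y1I', offset=11
After 4 (tell()): offset=11
After 5 (tell()): offset=11
After 6 (seek(-14, END)): offset=6
After 7 (seek(-2, CUR)): offset=4
After 8 (read(7)): returned '5V49Y1I', offset=11
After 9 (tell()): offset=11

Answer: 11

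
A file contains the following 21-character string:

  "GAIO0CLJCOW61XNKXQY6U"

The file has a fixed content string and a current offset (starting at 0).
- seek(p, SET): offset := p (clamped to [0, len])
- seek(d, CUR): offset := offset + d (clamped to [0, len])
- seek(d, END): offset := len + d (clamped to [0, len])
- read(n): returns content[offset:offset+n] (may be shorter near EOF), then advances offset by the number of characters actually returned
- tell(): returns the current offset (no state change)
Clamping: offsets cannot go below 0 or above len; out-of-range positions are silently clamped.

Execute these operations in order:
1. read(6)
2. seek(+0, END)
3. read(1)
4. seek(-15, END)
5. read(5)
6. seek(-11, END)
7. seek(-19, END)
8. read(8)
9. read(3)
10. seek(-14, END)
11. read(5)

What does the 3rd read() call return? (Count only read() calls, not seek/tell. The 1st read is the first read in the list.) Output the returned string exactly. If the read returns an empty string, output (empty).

After 1 (read(6)): returned 'GAIO0C', offset=6
After 2 (seek(+0, END)): offset=21
After 3 (read(1)): returned '', offset=21
After 4 (seek(-15, END)): offset=6
After 5 (read(5)): returned 'LJCOW', offset=11
After 6 (seek(-11, END)): offset=10
After 7 (seek(-19, END)): offset=2
After 8 (read(8)): returned 'IO0CLJCO', offset=10
After 9 (read(3)): returned 'W61', offset=13
After 10 (seek(-14, END)): offset=7
After 11 (read(5)): returned 'JCOW6', offset=12

Answer: LJCOW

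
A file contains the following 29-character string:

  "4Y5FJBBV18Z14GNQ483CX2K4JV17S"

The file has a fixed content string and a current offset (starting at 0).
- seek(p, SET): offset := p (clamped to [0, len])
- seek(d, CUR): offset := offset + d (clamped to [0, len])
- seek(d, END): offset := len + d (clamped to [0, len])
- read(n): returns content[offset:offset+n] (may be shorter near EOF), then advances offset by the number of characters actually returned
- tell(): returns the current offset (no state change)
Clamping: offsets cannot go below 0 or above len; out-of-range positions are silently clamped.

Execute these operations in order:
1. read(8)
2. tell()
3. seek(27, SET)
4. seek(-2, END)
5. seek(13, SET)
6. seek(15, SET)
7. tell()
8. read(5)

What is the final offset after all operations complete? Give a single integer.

Answer: 20

Derivation:
After 1 (read(8)): returned '4Y5FJBBV', offset=8
After 2 (tell()): offset=8
After 3 (seek(27, SET)): offset=27
After 4 (seek(-2, END)): offset=27
After 5 (seek(13, SET)): offset=13
After 6 (seek(15, SET)): offset=15
After 7 (tell()): offset=15
After 8 (read(5)): returned 'Q483C', offset=20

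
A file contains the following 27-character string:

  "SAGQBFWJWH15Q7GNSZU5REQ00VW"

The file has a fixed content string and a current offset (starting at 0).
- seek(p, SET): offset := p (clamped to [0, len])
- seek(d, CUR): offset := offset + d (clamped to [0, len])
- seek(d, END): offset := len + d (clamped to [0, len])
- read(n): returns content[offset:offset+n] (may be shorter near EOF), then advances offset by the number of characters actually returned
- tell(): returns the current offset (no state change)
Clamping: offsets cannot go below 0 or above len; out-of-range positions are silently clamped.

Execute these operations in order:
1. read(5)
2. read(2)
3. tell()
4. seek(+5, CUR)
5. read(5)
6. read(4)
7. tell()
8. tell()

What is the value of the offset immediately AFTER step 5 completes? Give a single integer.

After 1 (read(5)): returned 'SAGQB', offset=5
After 2 (read(2)): returned 'FW', offset=7
After 3 (tell()): offset=7
After 4 (seek(+5, CUR)): offset=12
After 5 (read(5)): returned 'Q7GNS', offset=17

Answer: 17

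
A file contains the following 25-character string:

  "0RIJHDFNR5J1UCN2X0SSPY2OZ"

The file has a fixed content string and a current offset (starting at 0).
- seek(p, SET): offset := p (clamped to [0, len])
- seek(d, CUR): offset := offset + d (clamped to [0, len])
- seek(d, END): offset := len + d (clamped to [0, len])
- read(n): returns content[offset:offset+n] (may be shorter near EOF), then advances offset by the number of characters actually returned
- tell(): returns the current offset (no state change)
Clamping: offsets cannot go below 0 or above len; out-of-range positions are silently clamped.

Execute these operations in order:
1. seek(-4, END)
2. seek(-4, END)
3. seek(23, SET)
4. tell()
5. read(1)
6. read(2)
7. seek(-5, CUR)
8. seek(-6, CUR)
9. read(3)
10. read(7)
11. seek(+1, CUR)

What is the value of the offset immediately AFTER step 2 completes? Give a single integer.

After 1 (seek(-4, END)): offset=21
After 2 (seek(-4, END)): offset=21

Answer: 21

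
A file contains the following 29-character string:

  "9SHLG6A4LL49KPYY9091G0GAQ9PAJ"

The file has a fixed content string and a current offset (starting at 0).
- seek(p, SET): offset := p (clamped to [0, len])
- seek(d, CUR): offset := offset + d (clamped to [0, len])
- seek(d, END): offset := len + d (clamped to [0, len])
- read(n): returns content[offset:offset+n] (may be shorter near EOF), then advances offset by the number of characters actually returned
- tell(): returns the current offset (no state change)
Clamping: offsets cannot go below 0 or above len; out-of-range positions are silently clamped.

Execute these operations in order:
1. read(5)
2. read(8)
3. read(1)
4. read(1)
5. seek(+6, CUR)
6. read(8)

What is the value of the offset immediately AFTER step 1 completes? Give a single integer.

After 1 (read(5)): returned '9SHLG', offset=5

Answer: 5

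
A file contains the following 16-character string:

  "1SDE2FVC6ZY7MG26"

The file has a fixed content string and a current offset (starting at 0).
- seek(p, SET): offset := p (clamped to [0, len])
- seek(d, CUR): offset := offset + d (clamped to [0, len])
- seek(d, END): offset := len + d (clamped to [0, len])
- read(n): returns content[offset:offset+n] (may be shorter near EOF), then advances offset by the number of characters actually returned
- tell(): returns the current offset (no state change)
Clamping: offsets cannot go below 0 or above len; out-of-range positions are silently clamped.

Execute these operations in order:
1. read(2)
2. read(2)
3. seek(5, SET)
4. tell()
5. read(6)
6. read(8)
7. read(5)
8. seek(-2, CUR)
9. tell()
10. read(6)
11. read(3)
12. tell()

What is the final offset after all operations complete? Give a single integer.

After 1 (read(2)): returned '1S', offset=2
After 2 (read(2)): returned 'DE', offset=4
After 3 (seek(5, SET)): offset=5
After 4 (tell()): offset=5
After 5 (read(6)): returned 'FVC6ZY', offset=11
After 6 (read(8)): returned '7MG26', offset=16
After 7 (read(5)): returned '', offset=16
After 8 (seek(-2, CUR)): offset=14
After 9 (tell()): offset=14
After 10 (read(6)): returned '26', offset=16
After 11 (read(3)): returned '', offset=16
After 12 (tell()): offset=16

Answer: 16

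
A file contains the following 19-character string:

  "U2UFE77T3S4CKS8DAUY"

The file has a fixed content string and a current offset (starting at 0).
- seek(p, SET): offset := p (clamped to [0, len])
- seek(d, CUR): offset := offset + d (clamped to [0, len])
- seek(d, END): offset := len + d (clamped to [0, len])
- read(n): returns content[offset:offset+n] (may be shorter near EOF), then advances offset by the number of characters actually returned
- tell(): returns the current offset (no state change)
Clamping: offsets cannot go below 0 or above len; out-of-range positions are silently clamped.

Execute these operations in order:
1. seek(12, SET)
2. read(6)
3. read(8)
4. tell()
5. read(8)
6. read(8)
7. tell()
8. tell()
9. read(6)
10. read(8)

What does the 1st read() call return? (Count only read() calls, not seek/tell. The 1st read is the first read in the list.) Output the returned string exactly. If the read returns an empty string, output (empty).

After 1 (seek(12, SET)): offset=12
After 2 (read(6)): returned 'KS8DAU', offset=18
After 3 (read(8)): returned 'Y', offset=19
After 4 (tell()): offset=19
After 5 (read(8)): returned '', offset=19
After 6 (read(8)): returned '', offset=19
After 7 (tell()): offset=19
After 8 (tell()): offset=19
After 9 (read(6)): returned '', offset=19
After 10 (read(8)): returned '', offset=19

Answer: KS8DAU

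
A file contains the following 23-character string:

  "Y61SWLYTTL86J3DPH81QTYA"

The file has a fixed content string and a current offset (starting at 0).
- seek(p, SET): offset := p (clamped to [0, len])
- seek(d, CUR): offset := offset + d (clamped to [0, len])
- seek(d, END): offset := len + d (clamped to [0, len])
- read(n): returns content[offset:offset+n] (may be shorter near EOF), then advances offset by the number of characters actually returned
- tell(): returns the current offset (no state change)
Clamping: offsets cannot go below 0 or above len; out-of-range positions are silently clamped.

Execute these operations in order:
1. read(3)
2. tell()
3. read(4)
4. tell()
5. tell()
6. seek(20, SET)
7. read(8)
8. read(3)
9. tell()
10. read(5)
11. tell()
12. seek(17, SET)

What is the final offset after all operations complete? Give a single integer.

After 1 (read(3)): returned 'Y61', offset=3
After 2 (tell()): offset=3
After 3 (read(4)): returned 'SWLY', offset=7
After 4 (tell()): offset=7
After 5 (tell()): offset=7
After 6 (seek(20, SET)): offset=20
After 7 (read(8)): returned 'TYA', offset=23
After 8 (read(3)): returned '', offset=23
After 9 (tell()): offset=23
After 10 (read(5)): returned '', offset=23
After 11 (tell()): offset=23
After 12 (seek(17, SET)): offset=17

Answer: 17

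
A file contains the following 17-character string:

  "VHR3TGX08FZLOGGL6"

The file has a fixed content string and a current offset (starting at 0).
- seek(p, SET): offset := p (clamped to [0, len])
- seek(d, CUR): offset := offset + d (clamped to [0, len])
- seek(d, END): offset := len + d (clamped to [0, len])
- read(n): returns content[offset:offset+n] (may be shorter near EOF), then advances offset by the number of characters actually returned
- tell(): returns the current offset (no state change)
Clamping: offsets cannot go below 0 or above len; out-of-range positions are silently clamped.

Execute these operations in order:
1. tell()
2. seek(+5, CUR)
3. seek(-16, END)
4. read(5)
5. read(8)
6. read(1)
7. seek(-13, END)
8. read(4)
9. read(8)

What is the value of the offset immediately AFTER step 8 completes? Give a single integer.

After 1 (tell()): offset=0
After 2 (seek(+5, CUR)): offset=5
After 3 (seek(-16, END)): offset=1
After 4 (read(5)): returned 'HR3TG', offset=6
After 5 (read(8)): returned 'X08FZLOG', offset=14
After 6 (read(1)): returned 'G', offset=15
After 7 (seek(-13, END)): offset=4
After 8 (read(4)): returned 'TGX0', offset=8

Answer: 8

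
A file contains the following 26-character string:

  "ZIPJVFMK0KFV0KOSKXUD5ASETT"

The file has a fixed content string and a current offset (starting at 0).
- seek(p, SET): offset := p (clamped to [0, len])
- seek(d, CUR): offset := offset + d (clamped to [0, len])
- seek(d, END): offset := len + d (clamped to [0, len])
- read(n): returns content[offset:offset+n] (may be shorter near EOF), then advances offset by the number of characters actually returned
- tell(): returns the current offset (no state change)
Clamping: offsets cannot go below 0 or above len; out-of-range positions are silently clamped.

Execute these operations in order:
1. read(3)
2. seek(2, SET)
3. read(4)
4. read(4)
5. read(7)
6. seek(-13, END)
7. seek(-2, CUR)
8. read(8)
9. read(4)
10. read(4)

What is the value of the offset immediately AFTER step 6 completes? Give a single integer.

Answer: 13

Derivation:
After 1 (read(3)): returned 'ZIP', offset=3
After 2 (seek(2, SET)): offset=2
After 3 (read(4)): returned 'PJVF', offset=6
After 4 (read(4)): returned 'MK0K', offset=10
After 5 (read(7)): returned 'FV0KOSK', offset=17
After 6 (seek(-13, END)): offset=13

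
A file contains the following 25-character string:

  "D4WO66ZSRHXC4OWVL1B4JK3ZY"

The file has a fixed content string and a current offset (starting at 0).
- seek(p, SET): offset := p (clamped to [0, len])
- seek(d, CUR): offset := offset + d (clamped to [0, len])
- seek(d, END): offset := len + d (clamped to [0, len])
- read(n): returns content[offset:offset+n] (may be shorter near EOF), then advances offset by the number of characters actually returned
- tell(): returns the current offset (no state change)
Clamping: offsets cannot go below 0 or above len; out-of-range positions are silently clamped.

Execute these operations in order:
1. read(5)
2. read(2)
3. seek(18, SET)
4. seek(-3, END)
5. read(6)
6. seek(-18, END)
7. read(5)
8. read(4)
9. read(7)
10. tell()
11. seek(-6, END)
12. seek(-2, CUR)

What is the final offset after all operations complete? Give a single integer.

Answer: 17

Derivation:
After 1 (read(5)): returned 'D4WO6', offset=5
After 2 (read(2)): returned '6Z', offset=7
After 3 (seek(18, SET)): offset=18
After 4 (seek(-3, END)): offset=22
After 5 (read(6)): returned '3ZY', offset=25
After 6 (seek(-18, END)): offset=7
After 7 (read(5)): returned 'SRHXC', offset=12
After 8 (read(4)): returned '4OWV', offset=16
After 9 (read(7)): returned 'L1B4JK3', offset=23
After 10 (tell()): offset=23
After 11 (seek(-6, END)): offset=19
After 12 (seek(-2, CUR)): offset=17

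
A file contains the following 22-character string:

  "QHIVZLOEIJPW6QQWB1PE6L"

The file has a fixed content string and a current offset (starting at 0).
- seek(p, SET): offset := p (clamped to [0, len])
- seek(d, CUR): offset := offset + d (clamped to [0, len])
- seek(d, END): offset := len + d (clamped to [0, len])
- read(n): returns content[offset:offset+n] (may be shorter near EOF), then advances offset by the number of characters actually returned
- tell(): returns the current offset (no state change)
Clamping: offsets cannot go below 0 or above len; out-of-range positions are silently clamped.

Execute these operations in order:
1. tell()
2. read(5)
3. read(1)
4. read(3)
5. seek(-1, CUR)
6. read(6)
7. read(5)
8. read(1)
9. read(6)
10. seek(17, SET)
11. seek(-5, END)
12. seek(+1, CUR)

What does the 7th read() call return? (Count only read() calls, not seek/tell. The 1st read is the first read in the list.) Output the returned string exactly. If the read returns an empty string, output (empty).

After 1 (tell()): offset=0
After 2 (read(5)): returned 'QHIVZ', offset=5
After 3 (read(1)): returned 'L', offset=6
After 4 (read(3)): returned 'OEI', offset=9
After 5 (seek(-1, CUR)): offset=8
After 6 (read(6)): returned 'IJPW6Q', offset=14
After 7 (read(5)): returned 'QWB1P', offset=19
After 8 (read(1)): returned 'E', offset=20
After 9 (read(6)): returned '6L', offset=22
After 10 (seek(17, SET)): offset=17
After 11 (seek(-5, END)): offset=17
After 12 (seek(+1, CUR)): offset=18

Answer: 6L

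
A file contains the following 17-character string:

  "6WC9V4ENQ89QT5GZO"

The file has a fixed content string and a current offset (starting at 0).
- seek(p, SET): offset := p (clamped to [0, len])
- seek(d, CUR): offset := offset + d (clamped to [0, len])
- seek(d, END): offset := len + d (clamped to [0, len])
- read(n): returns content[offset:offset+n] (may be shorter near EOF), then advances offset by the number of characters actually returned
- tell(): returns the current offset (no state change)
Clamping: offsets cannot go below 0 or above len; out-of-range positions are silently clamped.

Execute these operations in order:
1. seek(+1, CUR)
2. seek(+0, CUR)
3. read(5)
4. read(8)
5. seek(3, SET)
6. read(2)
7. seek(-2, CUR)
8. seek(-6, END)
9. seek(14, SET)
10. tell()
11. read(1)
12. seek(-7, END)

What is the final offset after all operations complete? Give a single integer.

Answer: 10

Derivation:
After 1 (seek(+1, CUR)): offset=1
After 2 (seek(+0, CUR)): offset=1
After 3 (read(5)): returned 'WC9V4', offset=6
After 4 (read(8)): returned 'ENQ89QT5', offset=14
After 5 (seek(3, SET)): offset=3
After 6 (read(2)): returned '9V', offset=5
After 7 (seek(-2, CUR)): offset=3
After 8 (seek(-6, END)): offset=11
After 9 (seek(14, SET)): offset=14
After 10 (tell()): offset=14
After 11 (read(1)): returned 'G', offset=15
After 12 (seek(-7, END)): offset=10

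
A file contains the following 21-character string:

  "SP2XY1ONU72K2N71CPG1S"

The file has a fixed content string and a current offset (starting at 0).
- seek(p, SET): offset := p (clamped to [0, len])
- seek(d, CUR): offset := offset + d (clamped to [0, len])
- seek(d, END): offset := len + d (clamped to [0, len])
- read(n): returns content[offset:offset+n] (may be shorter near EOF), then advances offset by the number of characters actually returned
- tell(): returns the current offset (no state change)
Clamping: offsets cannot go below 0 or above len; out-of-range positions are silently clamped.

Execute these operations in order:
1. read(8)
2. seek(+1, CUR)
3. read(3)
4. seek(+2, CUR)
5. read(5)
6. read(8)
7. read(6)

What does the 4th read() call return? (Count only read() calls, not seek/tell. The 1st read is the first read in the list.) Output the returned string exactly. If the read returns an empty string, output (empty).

After 1 (read(8)): returned 'SP2XY1ON', offset=8
After 2 (seek(+1, CUR)): offset=9
After 3 (read(3)): returned '72K', offset=12
After 4 (seek(+2, CUR)): offset=14
After 5 (read(5)): returned '71CPG', offset=19
After 6 (read(8)): returned '1S', offset=21
After 7 (read(6)): returned '', offset=21

Answer: 1S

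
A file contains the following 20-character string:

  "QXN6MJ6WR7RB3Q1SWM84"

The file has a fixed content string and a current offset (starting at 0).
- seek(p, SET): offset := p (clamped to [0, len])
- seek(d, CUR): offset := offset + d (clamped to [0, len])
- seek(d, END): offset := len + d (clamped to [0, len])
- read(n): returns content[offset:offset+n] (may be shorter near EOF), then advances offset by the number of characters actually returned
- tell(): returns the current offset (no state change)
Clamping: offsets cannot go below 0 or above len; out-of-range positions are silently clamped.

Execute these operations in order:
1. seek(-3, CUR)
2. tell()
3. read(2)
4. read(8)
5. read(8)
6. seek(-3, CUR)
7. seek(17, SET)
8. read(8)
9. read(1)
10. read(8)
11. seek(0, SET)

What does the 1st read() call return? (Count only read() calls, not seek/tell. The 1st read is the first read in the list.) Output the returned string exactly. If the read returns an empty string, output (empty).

After 1 (seek(-3, CUR)): offset=0
After 2 (tell()): offset=0
After 3 (read(2)): returned 'QX', offset=2
After 4 (read(8)): returned 'N6MJ6WR7', offset=10
After 5 (read(8)): returned 'RB3Q1SWM', offset=18
After 6 (seek(-3, CUR)): offset=15
After 7 (seek(17, SET)): offset=17
After 8 (read(8)): returned 'M84', offset=20
After 9 (read(1)): returned '', offset=20
After 10 (read(8)): returned '', offset=20
After 11 (seek(0, SET)): offset=0

Answer: QX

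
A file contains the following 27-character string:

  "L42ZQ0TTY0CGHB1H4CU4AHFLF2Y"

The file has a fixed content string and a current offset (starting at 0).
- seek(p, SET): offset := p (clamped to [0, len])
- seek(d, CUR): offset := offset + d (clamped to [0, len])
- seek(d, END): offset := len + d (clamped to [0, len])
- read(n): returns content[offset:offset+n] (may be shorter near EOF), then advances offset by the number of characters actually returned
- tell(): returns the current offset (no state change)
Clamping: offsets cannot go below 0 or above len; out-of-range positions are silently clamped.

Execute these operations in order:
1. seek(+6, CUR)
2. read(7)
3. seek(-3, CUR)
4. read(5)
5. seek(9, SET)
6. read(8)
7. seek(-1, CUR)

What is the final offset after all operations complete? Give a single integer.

Answer: 16

Derivation:
After 1 (seek(+6, CUR)): offset=6
After 2 (read(7)): returned 'TTY0CGH', offset=13
After 3 (seek(-3, CUR)): offset=10
After 4 (read(5)): returned 'CGHB1', offset=15
After 5 (seek(9, SET)): offset=9
After 6 (read(8)): returned '0CGHB1H4', offset=17
After 7 (seek(-1, CUR)): offset=16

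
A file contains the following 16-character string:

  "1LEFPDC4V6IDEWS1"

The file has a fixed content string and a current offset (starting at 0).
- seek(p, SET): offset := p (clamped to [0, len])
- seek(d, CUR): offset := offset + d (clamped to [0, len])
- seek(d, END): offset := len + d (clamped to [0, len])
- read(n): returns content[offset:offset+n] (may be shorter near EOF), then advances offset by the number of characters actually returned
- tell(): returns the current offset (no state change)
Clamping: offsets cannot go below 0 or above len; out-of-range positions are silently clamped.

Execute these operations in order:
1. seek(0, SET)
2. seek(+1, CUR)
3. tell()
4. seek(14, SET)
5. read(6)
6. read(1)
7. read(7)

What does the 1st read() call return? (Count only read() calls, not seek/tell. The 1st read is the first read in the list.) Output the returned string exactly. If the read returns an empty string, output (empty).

After 1 (seek(0, SET)): offset=0
After 2 (seek(+1, CUR)): offset=1
After 3 (tell()): offset=1
After 4 (seek(14, SET)): offset=14
After 5 (read(6)): returned 'S1', offset=16
After 6 (read(1)): returned '', offset=16
After 7 (read(7)): returned '', offset=16

Answer: S1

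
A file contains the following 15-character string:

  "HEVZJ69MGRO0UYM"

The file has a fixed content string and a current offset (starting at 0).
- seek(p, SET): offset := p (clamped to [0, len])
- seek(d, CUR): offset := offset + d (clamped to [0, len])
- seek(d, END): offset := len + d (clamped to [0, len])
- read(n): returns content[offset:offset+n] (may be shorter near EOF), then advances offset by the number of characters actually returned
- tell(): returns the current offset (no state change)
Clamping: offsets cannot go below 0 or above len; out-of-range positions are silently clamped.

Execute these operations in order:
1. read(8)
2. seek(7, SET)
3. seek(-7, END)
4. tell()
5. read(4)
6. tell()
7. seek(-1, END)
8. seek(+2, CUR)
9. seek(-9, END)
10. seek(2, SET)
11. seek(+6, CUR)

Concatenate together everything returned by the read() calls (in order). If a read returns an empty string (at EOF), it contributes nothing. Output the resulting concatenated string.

After 1 (read(8)): returned 'HEVZJ69M', offset=8
After 2 (seek(7, SET)): offset=7
After 3 (seek(-7, END)): offset=8
After 4 (tell()): offset=8
After 5 (read(4)): returned 'GRO0', offset=12
After 6 (tell()): offset=12
After 7 (seek(-1, END)): offset=14
After 8 (seek(+2, CUR)): offset=15
After 9 (seek(-9, END)): offset=6
After 10 (seek(2, SET)): offset=2
After 11 (seek(+6, CUR)): offset=8

Answer: HEVZJ69MGRO0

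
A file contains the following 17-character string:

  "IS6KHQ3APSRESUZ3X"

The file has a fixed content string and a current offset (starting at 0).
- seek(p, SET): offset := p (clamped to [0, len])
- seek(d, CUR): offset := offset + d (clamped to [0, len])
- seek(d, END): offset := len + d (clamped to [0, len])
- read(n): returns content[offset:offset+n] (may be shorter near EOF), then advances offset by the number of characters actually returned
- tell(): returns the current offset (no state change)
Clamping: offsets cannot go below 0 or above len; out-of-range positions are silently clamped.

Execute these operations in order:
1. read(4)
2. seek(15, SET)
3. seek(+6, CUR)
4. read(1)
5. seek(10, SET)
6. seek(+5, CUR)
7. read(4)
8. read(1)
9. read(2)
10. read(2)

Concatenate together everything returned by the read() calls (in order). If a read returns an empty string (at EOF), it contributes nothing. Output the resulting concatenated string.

After 1 (read(4)): returned 'IS6K', offset=4
After 2 (seek(15, SET)): offset=15
After 3 (seek(+6, CUR)): offset=17
After 4 (read(1)): returned '', offset=17
After 5 (seek(10, SET)): offset=10
After 6 (seek(+5, CUR)): offset=15
After 7 (read(4)): returned '3X', offset=17
After 8 (read(1)): returned '', offset=17
After 9 (read(2)): returned '', offset=17
After 10 (read(2)): returned '', offset=17

Answer: IS6K3X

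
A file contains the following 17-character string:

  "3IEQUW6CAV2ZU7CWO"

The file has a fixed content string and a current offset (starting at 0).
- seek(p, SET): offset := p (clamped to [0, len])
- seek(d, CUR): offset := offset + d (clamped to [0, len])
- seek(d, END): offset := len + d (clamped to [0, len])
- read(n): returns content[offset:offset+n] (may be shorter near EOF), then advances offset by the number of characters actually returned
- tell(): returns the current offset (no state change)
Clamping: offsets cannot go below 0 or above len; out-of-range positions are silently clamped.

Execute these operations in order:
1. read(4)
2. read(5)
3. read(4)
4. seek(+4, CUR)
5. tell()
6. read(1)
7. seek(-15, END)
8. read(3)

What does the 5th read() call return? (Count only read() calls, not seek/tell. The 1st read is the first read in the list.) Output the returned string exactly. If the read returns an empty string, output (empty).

Answer: EQU

Derivation:
After 1 (read(4)): returned '3IEQ', offset=4
After 2 (read(5)): returned 'UW6CA', offset=9
After 3 (read(4)): returned 'V2ZU', offset=13
After 4 (seek(+4, CUR)): offset=17
After 5 (tell()): offset=17
After 6 (read(1)): returned '', offset=17
After 7 (seek(-15, END)): offset=2
After 8 (read(3)): returned 'EQU', offset=5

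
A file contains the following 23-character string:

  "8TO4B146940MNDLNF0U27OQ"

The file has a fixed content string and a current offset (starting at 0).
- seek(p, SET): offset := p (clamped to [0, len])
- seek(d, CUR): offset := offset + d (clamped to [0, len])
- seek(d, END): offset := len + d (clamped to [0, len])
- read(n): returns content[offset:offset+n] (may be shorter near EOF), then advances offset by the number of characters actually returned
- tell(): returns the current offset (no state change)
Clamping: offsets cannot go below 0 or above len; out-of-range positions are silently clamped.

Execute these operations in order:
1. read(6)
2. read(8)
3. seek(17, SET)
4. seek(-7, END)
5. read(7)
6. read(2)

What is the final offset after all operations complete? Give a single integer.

After 1 (read(6)): returned '8TO4B1', offset=6
After 2 (read(8)): returned '46940MND', offset=14
After 3 (seek(17, SET)): offset=17
After 4 (seek(-7, END)): offset=16
After 5 (read(7)): returned 'F0U27OQ', offset=23
After 6 (read(2)): returned '', offset=23

Answer: 23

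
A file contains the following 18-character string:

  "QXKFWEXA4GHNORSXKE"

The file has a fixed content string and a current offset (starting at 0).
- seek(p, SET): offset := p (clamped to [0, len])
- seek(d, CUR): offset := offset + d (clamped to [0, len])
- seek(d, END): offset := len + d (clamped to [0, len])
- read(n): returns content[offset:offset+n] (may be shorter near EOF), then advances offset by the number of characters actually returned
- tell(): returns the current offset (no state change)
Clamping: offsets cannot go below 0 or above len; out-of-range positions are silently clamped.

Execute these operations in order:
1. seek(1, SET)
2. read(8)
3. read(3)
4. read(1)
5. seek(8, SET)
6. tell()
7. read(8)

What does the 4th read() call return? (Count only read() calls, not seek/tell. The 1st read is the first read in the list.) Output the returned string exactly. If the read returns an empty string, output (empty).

After 1 (seek(1, SET)): offset=1
After 2 (read(8)): returned 'XKFWEXA4', offset=9
After 3 (read(3)): returned 'GHN', offset=12
After 4 (read(1)): returned 'O', offset=13
After 5 (seek(8, SET)): offset=8
After 6 (tell()): offset=8
After 7 (read(8)): returned '4GHNORSX', offset=16

Answer: 4GHNORSX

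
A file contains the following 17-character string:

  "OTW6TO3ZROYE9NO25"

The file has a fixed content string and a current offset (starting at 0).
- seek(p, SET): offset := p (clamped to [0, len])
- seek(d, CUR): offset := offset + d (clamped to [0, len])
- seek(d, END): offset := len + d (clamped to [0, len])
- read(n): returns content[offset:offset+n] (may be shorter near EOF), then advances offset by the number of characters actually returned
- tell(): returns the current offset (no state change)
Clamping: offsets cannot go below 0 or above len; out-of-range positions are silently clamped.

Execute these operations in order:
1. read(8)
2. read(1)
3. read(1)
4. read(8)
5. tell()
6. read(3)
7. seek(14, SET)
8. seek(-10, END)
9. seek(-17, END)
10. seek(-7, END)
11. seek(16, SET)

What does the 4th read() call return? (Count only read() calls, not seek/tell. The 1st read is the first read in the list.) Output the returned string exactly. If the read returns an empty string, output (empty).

Answer: YE9NO25

Derivation:
After 1 (read(8)): returned 'OTW6TO3Z', offset=8
After 2 (read(1)): returned 'R', offset=9
After 3 (read(1)): returned 'O', offset=10
After 4 (read(8)): returned 'YE9NO25', offset=17
After 5 (tell()): offset=17
After 6 (read(3)): returned '', offset=17
After 7 (seek(14, SET)): offset=14
After 8 (seek(-10, END)): offset=7
After 9 (seek(-17, END)): offset=0
After 10 (seek(-7, END)): offset=10
After 11 (seek(16, SET)): offset=16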